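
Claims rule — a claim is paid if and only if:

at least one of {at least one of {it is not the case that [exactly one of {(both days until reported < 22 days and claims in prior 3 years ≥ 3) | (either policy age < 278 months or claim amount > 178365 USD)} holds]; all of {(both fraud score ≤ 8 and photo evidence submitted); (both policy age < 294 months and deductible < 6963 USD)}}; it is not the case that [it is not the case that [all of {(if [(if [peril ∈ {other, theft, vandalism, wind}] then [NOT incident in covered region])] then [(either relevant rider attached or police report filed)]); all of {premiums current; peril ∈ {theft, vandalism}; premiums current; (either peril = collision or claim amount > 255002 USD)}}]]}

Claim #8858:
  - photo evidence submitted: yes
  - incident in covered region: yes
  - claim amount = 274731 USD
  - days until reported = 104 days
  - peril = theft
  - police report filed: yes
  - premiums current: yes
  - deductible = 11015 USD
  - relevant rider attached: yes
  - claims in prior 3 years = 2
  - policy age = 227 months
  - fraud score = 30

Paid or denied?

Atomic conditions:
  days until reported < 22 days: 104 < 22 is false
  claims in prior 3 years ≥ 3: 2 ≥ 3 is false
  policy age < 278 months: 227 < 278 is true
  claim amount > 178365 USD: 274731 > 178365 is true
  fraud score ≤ 8: 30 ≤ 8 is false
  photo evidence submitted: yes → true
  policy age < 294 months: 227 < 294 is true
  deductible < 6963 USD: 11015 < 6963 is false
  peril ∈ {other, theft, vandalism, wind}: theft is in the set → true
  NOT incident in covered region: yes → false
  relevant rider attached: yes → true
  police report filed: yes → true
  premiums current: yes → true
  peril ∈ {theft, vandalism}: theft is in the set → true
  peril = collision: theft == collision is false
  claim amount > 255002 USD: 274731 > 255002 is true
Combine:
[1.1.1.1] false AND false = false
[1.1.1.2] true OR true = true
[1.1.1] exactly-one(false, true) = true
[1.1] NOT true = false
[1.2.1] false AND true = false
[1.2.2] true AND false = false
[1.2] false AND false = false
[1] false OR false = false
[2.1.1.1.1] true → false = false
[2.1.1.1.2] true OR true = true
[2.1.1.1] false → true (antecedent false ⇒ implication holds) = true
[2.1.1.2.4] false OR true = true
[2.1.1.2] true AND true AND true AND true = true
[2.1.1] true AND true = true
[2.1] NOT true = false
[2] NOT false = true
[root] false OR true = true
Overall: true → paid

Paid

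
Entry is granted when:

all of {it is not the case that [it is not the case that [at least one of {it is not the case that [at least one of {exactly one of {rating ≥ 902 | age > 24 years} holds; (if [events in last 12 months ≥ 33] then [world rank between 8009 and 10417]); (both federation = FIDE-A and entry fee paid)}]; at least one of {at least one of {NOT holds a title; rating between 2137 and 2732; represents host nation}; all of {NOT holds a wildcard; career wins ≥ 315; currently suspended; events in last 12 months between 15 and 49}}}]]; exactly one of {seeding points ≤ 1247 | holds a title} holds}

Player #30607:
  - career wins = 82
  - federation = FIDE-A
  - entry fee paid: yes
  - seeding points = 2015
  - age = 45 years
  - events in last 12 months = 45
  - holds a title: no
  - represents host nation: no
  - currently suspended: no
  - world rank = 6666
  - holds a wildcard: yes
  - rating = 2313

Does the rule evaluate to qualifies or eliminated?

Atomic conditions:
  rating ≥ 902: 2313 ≥ 902 is true
  age > 24 years: 45 > 24 is true
  events in last 12 months ≥ 33: 45 ≥ 33 is true
  world rank between 8009 and 10417: 6666 in [8009, 10417] is false
  federation = FIDE-A: FIDE-A == FIDE-A is true
  entry fee paid: yes → true
  NOT holds a title: no → true
  rating between 2137 and 2732: 2313 in [2137, 2732] is true
  represents host nation: no → false
  NOT holds a wildcard: yes → false
  career wins ≥ 315: 82 ≥ 315 is false
  currently suspended: no → false
  events in last 12 months between 15 and 49: 45 in [15, 49] is true
  seeding points ≤ 1247: 2015 ≤ 1247 is false
  holds a title: no → false
Combine:
[1.1.1.1.1.1] exactly-one(true, true) = false
[1.1.1.1.1.2] true → false = false
[1.1.1.1.1.3] true AND true = true
[1.1.1.1.1] false OR false OR true = true
[1.1.1.1] NOT true = false
[1.1.1.2.1] true OR true OR false = true
[1.1.1.2.2] false AND false AND false AND true = false
[1.1.1.2] true OR false = true
[1.1.1] false OR true = true
[1.1] NOT true = false
[1] NOT false = true
[2] exactly-one(false, false) = false
[root] true AND false = false
Overall: false → eliminated

Eliminated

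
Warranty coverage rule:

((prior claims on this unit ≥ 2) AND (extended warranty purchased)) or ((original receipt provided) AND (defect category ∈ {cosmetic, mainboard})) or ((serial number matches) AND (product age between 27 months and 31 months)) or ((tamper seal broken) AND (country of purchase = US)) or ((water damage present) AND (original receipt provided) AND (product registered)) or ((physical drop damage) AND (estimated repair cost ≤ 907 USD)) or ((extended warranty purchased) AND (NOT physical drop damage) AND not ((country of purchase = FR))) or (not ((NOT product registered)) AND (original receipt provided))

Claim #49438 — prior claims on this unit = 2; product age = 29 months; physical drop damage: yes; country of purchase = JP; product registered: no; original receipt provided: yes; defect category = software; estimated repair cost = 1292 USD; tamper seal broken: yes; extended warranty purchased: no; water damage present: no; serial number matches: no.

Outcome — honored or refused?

Refused

Atomic conditions:
  prior claims on this unit ≥ 2: 2 ≥ 2 is true
  extended warranty purchased: no → false
  original receipt provided: yes → true
  defect category ∈ {cosmetic, mainboard}: software is not in the set → false
  serial number matches: no → false
  product age between 27 months and 31 months: 29 in [27, 31] is true
  tamper seal broken: yes → true
  country of purchase = US: JP == US is false
  water damage present: no → false
  product registered: no → false
  physical drop damage: yes → true
  estimated repair cost ≤ 907 USD: 1292 ≤ 907 is false
  NOT physical drop damage: yes → false
  country of purchase = FR: JP == FR is false
  NOT product registered: no → true
Combine:
[1] true AND false = false
[2] true AND false = false
[3] false AND true = false
[4] true AND false = false
[5] false AND true AND false = false
[6] true AND false = false
[7.3] NOT false = true
[7] false AND false AND true = false
[8.1] NOT true = false
[8] false AND true = false
[root] false OR false OR false OR false OR false OR false OR false OR false = false
Overall: false → refused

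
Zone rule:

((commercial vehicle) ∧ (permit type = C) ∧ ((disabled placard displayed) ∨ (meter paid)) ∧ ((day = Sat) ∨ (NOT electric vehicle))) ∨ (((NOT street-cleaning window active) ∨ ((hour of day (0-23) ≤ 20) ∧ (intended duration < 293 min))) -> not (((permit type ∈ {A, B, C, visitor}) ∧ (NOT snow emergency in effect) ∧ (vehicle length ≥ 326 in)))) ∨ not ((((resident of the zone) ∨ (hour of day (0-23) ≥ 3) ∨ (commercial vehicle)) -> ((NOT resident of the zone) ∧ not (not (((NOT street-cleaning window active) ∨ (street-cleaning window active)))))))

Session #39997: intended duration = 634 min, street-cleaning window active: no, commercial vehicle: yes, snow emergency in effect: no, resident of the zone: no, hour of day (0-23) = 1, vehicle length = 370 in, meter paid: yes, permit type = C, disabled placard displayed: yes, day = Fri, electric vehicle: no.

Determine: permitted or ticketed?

Permitted

Atomic conditions:
  commercial vehicle: yes → true
  permit type = C: C == C is true
  disabled placard displayed: yes → true
  meter paid: yes → true
  day = Sat: Fri == Sat is false
  NOT electric vehicle: no → true
  NOT street-cleaning window active: no → true
  hour of day (0-23) ≤ 20: 1 ≤ 20 is true
  intended duration < 293 min: 634 < 293 is false
  permit type ∈ {A, B, C, visitor}: C is in the set → true
  NOT snow emergency in effect: no → true
  vehicle length ≥ 326 in: 370 ≥ 326 is true
  resident of the zone: no → false
  hour of day (0-23) ≥ 3: 1 ≥ 3 is false
  NOT resident of the zone: no → true
  street-cleaning window active: no → false
Combine:
[1.3] true OR true = true
[1.4] false OR true = true
[1] true AND true AND true AND true = true
[2.1.2] true AND false = false
[2.1] true OR false = true
[2.2.1] true AND true AND true = true
[2.2] NOT true = false
[2] true → false = false
[3.1.1] false OR false OR true = true
[3.1.2.2.1.1] true OR false = true
[3.1.2.2.1] NOT true = false
[3.1.2.2] NOT false = true
[3.1.2] true AND true = true
[3.1] true → true = true
[3] NOT true = false
[root] true OR false OR false = true
Overall: true → permitted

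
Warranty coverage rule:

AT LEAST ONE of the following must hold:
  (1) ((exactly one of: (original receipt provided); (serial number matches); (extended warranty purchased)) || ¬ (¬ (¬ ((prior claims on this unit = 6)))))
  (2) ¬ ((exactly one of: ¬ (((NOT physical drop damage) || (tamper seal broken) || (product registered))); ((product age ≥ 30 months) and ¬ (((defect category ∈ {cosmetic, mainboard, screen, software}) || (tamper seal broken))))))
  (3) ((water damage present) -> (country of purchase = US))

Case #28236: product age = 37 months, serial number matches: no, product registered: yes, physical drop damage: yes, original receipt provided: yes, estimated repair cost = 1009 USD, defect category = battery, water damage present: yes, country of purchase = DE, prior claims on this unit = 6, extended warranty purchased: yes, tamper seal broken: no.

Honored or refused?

Atomic conditions:
  original receipt provided: yes → true
  serial number matches: no → false
  extended warranty purchased: yes → true
  prior claims on this unit = 6: 6 == 6 is true
  NOT physical drop damage: yes → false
  tamper seal broken: no → false
  product registered: yes → true
  product age ≥ 30 months: 37 ≥ 30 is true
  defect category ∈ {cosmetic, mainboard, screen, software}: battery is not in the set → false
  water damage present: yes → true
  country of purchase = US: DE == US is false
Combine:
[1.1] exactly-one(true, false, true) = false
[1.2.1.1] NOT true = false
[1.2.1] NOT false = true
[1.2] NOT true = false
[1] false OR false = false
[2.1.1.1] false OR false OR true = true
[2.1.1] NOT true = false
[2.1.2.2.1] false OR false = false
[2.1.2.2] NOT false = true
[2.1.2] true AND true = true
[2.1] exactly-one(false, true) = true
[2] NOT true = false
[3] true → false = false
[root] false OR false OR false = false
Overall: false → refused

Refused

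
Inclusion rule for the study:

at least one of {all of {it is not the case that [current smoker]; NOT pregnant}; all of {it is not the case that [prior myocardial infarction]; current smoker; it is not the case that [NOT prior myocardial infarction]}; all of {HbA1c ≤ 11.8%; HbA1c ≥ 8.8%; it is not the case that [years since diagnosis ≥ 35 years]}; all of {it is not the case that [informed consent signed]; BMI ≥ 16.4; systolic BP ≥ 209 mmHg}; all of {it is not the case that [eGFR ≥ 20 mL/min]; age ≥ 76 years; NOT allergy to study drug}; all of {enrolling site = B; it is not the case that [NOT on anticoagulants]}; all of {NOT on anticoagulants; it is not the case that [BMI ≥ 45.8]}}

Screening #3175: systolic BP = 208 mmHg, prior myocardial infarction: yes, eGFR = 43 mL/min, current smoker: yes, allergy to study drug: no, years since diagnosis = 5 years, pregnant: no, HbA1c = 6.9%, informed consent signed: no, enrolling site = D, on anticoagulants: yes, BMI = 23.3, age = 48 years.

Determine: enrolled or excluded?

Excluded

Atomic conditions:
  current smoker: yes → true
  NOT pregnant: no → true
  prior myocardial infarction: yes → true
  NOT prior myocardial infarction: yes → false
  HbA1c ≤ 11.8%: 6.9 ≤ 11.8 is true
  HbA1c ≥ 8.8%: 6.9 ≥ 8.8 is false
  years since diagnosis ≥ 35 years: 5 ≥ 35 is false
  informed consent signed: no → false
  BMI ≥ 16.4: 23.3 ≥ 16.4 is true
  systolic BP ≥ 209 mmHg: 208 ≥ 209 is false
  eGFR ≥ 20 mL/min: 43 ≥ 20 is true
  age ≥ 76 years: 48 ≥ 76 is false
  NOT allergy to study drug: no → true
  enrolling site = B: D == B is false
  NOT on anticoagulants: yes → false
  BMI ≥ 45.8: 23.3 ≥ 45.8 is false
Combine:
[1.1] NOT true = false
[1] false AND true = false
[2.1] NOT true = false
[2.3] NOT false = true
[2] false AND true AND true = false
[3.3] NOT false = true
[3] true AND false AND true = false
[4.1] NOT false = true
[4] true AND true AND false = false
[5.1] NOT true = false
[5] false AND false AND true = false
[6.2] NOT false = true
[6] false AND true = false
[7.2] NOT false = true
[7] false AND true = false
[root] false OR false OR false OR false OR false OR false OR false = false
Overall: false → excluded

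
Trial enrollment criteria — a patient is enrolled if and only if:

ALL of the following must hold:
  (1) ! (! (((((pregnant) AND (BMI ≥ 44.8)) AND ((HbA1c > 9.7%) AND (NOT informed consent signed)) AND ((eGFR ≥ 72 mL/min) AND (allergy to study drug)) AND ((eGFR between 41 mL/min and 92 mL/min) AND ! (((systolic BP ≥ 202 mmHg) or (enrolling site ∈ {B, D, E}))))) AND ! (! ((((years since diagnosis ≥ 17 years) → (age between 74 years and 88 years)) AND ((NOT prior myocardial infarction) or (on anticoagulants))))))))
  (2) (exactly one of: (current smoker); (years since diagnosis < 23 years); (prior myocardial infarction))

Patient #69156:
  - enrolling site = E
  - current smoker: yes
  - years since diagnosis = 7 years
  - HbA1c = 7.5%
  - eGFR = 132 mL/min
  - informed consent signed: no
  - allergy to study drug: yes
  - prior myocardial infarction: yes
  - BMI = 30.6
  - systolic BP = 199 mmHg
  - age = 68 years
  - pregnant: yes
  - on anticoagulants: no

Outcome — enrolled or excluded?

Excluded

Atomic conditions:
  pregnant: yes → true
  BMI ≥ 44.8: 30.6 ≥ 44.8 is false
  HbA1c > 9.7%: 7.5 > 9.7 is false
  NOT informed consent signed: no → true
  eGFR ≥ 72 mL/min: 132 ≥ 72 is true
  allergy to study drug: yes → true
  eGFR between 41 mL/min and 92 mL/min: 132 in [41, 92] is false
  systolic BP ≥ 202 mmHg: 199 ≥ 202 is false
  enrolling site ∈ {B, D, E}: E is in the set → true
  years since diagnosis ≥ 17 years: 7 ≥ 17 is false
  age between 74 years and 88 years: 68 in [74, 88] is false
  NOT prior myocardial infarction: yes → false
  on anticoagulants: no → false
  current smoker: yes → true
  years since diagnosis < 23 years: 7 < 23 is true
  prior myocardial infarction: yes → true
Combine:
[1.1.1.1.1] true AND false = false
[1.1.1.1.2] false AND true = false
[1.1.1.1.3] true AND true = true
[1.1.1.1.4.2.1] false OR true = true
[1.1.1.1.4.2] NOT true = false
[1.1.1.1.4] false AND false = false
[1.1.1.1] false AND false AND true AND false = false
[1.1.1.2.1.1.1] false → false (antecedent false ⇒ implication holds) = true
[1.1.1.2.1.1.2] false OR false = false
[1.1.1.2.1.1] true AND false = false
[1.1.1.2.1] NOT false = true
[1.1.1.2] NOT true = false
[1.1.1] false AND false = false
[1.1] NOT false = true
[1] NOT true = false
[2] exactly-one(true, true, true) = false
[root] false AND false = false
Overall: false → excluded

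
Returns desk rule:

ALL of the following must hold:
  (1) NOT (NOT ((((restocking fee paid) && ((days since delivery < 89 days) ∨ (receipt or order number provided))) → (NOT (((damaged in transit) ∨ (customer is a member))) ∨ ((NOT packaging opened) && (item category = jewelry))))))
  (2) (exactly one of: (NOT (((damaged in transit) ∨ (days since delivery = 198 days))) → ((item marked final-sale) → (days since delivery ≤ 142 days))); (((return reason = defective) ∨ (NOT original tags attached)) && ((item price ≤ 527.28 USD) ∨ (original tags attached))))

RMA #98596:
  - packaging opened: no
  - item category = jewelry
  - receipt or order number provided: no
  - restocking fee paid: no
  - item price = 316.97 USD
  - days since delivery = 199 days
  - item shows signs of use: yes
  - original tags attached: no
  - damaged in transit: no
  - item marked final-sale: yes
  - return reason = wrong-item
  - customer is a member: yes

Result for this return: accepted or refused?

Atomic conditions:
  restocking fee paid: no → false
  days since delivery < 89 days: 199 < 89 is false
  receipt or order number provided: no → false
  damaged in transit: no → false
  customer is a member: yes → true
  NOT packaging opened: no → true
  item category = jewelry: jewelry == jewelry is true
  days since delivery = 198 days: 199 == 198 is false
  item marked final-sale: yes → true
  days since delivery ≤ 142 days: 199 ≤ 142 is false
  return reason = defective: wrong-item == defective is false
  NOT original tags attached: no → true
  item price ≤ 527.28 USD: 316.97 ≤ 527.28 is true
  original tags attached: no → false
Combine:
[1.1.1.1.2] false OR false = false
[1.1.1.1] false AND false = false
[1.1.1.2.1.1] false OR true = true
[1.1.1.2.1] NOT true = false
[1.1.1.2.2] true AND true = true
[1.1.1.2] false OR true = true
[1.1.1] false → true (antecedent false ⇒ implication holds) = true
[1.1] NOT true = false
[1] NOT false = true
[2.1.1.1] false OR false = false
[2.1.1] NOT false = true
[2.1.2] true → false = false
[2.1] true → false = false
[2.2.1] false OR true = true
[2.2.2] true OR false = true
[2.2] true AND true = true
[2] exactly-one(false, true) = true
[root] true AND true = true
Overall: true → accepted

Accepted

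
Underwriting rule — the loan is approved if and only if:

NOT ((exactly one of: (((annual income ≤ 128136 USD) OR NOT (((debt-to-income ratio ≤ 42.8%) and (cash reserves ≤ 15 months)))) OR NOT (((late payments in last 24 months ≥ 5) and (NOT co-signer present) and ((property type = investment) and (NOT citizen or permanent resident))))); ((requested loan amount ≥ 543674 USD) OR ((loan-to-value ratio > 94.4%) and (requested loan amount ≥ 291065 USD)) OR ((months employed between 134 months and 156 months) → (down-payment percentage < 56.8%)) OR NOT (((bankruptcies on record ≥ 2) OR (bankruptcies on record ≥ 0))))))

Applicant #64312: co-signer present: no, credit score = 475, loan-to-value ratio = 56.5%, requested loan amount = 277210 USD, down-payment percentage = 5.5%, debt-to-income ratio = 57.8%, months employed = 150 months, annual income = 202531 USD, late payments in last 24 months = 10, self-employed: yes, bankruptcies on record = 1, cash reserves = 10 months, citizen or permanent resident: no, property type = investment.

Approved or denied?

Atomic conditions:
  annual income ≤ 128136 USD: 202531 ≤ 128136 is false
  debt-to-income ratio ≤ 42.8%: 57.8 ≤ 42.8 is false
  cash reserves ≤ 15 months: 10 ≤ 15 is true
  late payments in last 24 months ≥ 5: 10 ≥ 5 is true
  NOT co-signer present: no → true
  property type = investment: investment == investment is true
  NOT citizen or permanent resident: no → true
  requested loan amount ≥ 543674 USD: 277210 ≥ 543674 is false
  loan-to-value ratio > 94.4%: 56.5 > 94.4 is false
  requested loan amount ≥ 291065 USD: 277210 ≥ 291065 is false
  months employed between 134 months and 156 months: 150 in [134, 156] is true
  down-payment percentage < 56.8%: 5.5 < 56.8 is true
  bankruptcies on record ≥ 2: 1 ≥ 2 is false
  bankruptcies on record ≥ 0: 1 ≥ 0 is true
Combine:
[1.1.1.2.1] false AND true = false
[1.1.1.2] NOT false = true
[1.1.1] false OR true = true
[1.1.2.1.3] true AND true = true
[1.1.2.1] true AND true AND true = true
[1.1.2] NOT true = false
[1.1] true OR false = true
[1.2.2] false AND false = false
[1.2.3] true → true = true
[1.2.4.1] false OR true = true
[1.2.4] NOT true = false
[1.2] false OR false OR true OR false = true
[1] exactly-one(true, true) = false
[root] NOT false = true
Overall: true → approved

Approved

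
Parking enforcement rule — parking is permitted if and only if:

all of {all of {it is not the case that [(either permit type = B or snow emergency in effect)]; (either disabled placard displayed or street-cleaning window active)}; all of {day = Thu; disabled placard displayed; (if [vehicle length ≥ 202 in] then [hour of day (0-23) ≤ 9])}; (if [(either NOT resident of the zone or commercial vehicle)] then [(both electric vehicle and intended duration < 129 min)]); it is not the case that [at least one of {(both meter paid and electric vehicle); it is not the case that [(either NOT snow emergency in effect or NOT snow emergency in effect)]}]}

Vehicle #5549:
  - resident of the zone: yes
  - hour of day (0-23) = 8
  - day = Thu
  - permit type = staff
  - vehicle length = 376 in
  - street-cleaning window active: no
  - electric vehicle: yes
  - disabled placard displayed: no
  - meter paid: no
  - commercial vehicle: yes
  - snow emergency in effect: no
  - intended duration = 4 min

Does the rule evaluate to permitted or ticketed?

Atomic conditions:
  permit type = B: staff == B is false
  snow emergency in effect: no → false
  disabled placard displayed: no → false
  street-cleaning window active: no → false
  day = Thu: Thu == Thu is true
  vehicle length ≥ 202 in: 376 ≥ 202 is true
  hour of day (0-23) ≤ 9: 8 ≤ 9 is true
  NOT resident of the zone: yes → false
  commercial vehicle: yes → true
  electric vehicle: yes → true
  intended duration < 129 min: 4 < 129 is true
  meter paid: no → false
  NOT snow emergency in effect: no → true
Combine:
[1.1.1] false OR false = false
[1.1] NOT false = true
[1.2] false OR false = false
[1] true AND false = false
[2.3] true → true = true
[2] true AND false AND true = false
[3.1] false OR true = true
[3.2] true AND true = true
[3] true → true = true
[4.1.1] false AND true = false
[4.1.2.1] true OR true = true
[4.1.2] NOT true = false
[4.1] false OR false = false
[4] NOT false = true
[root] false AND false AND true AND true = false
Overall: false → ticketed

Ticketed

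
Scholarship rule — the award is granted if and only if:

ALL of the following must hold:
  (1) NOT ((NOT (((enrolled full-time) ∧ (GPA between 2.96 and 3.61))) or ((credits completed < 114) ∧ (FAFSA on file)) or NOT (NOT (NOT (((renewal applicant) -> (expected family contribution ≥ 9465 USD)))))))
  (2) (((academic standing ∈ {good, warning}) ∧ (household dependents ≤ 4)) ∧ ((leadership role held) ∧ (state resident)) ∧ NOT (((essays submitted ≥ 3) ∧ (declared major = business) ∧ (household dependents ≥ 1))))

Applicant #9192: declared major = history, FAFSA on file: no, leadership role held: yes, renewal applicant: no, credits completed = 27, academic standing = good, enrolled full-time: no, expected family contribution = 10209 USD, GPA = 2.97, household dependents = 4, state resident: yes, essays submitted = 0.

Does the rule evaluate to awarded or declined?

Atomic conditions:
  enrolled full-time: no → false
  GPA between 2.96 and 3.61: 2.97 in [2.96, 3.61] is true
  credits completed < 114: 27 < 114 is true
  FAFSA on file: no → false
  renewal applicant: no → false
  expected family contribution ≥ 9465 USD: 10209 ≥ 9465 is true
  academic standing ∈ {good, warning}: good is in the set → true
  household dependents ≤ 4: 4 ≤ 4 is true
  leadership role held: yes → true
  state resident: yes → true
  essays submitted ≥ 3: 0 ≥ 3 is false
  declared major = business: history == business is false
  household dependents ≥ 1: 4 ≥ 1 is true
Combine:
[1.1.1.1] false AND true = false
[1.1.1] NOT false = true
[1.1.2] true AND false = false
[1.1.3.1.1.1] false → true (antecedent false ⇒ implication holds) = true
[1.1.3.1.1] NOT true = false
[1.1.3.1] NOT false = true
[1.1.3] NOT true = false
[1.1] true OR false OR false = true
[1] NOT true = false
[2.1] true AND true = true
[2.2] true AND true = true
[2.3.1] false AND false AND true = false
[2.3] NOT false = true
[2] true AND true AND true = true
[root] false AND true = false
Overall: false → declined

Declined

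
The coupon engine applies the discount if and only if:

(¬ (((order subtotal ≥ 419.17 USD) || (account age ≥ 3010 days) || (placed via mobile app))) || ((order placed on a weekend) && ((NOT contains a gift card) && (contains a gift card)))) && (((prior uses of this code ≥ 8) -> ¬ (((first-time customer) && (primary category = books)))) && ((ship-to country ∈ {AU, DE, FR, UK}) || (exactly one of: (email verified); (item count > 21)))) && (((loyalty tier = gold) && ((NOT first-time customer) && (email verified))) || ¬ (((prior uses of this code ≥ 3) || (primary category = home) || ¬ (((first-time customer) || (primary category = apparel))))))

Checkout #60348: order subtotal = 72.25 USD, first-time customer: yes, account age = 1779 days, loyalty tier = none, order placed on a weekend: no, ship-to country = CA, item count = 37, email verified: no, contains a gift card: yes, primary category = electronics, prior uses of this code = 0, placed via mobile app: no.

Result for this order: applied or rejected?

Atomic conditions:
  order subtotal ≥ 419.17 USD: 72.25 ≥ 419.17 is false
  account age ≥ 3010 days: 1779 ≥ 3010 is false
  placed via mobile app: no → false
  order placed on a weekend: no → false
  NOT contains a gift card: yes → false
  contains a gift card: yes → true
  prior uses of this code ≥ 8: 0 ≥ 8 is false
  first-time customer: yes → true
  primary category = books: electronics == books is false
  ship-to country ∈ {AU, DE, FR, UK}: CA is not in the set → false
  email verified: no → false
  item count > 21: 37 > 21 is true
  loyalty tier = gold: none == gold is false
  NOT first-time customer: yes → false
  prior uses of this code ≥ 3: 0 ≥ 3 is false
  primary category = home: electronics == home is false
  primary category = apparel: electronics == apparel is false
Combine:
[1.1.1] false OR false OR false = false
[1.1] NOT false = true
[1.2.2] false AND true = false
[1.2] false AND false = false
[1] true OR false = true
[2.1.2.1] true AND false = false
[2.1.2] NOT false = true
[2.1] false → true (antecedent false ⇒ implication holds) = true
[2.2.2] exactly-one(false, true) = true
[2.2] false OR true = true
[2] true AND true = true
[3.1.2] false AND false = false
[3.1] false AND false = false
[3.2.1.3.1] true OR false = true
[3.2.1.3] NOT true = false
[3.2.1] false OR false OR false = false
[3.2] NOT false = true
[3] false OR true = true
[root] true AND true AND true = true
Overall: true → applied

Applied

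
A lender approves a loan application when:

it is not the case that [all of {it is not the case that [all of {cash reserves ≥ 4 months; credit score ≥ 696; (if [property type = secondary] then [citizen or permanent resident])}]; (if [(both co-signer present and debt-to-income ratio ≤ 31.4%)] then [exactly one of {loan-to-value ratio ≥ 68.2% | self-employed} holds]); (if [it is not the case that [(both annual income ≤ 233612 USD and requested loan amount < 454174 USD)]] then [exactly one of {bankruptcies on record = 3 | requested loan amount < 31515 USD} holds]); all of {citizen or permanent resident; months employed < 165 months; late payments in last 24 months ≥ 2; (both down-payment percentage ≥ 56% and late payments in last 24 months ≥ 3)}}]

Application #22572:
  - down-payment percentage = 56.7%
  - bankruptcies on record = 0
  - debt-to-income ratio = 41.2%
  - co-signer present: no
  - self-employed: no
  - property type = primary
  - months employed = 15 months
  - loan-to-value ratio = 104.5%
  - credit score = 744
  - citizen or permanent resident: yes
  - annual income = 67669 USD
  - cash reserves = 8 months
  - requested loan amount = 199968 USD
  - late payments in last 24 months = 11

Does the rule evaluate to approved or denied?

Atomic conditions:
  cash reserves ≥ 4 months: 8 ≥ 4 is true
  credit score ≥ 696: 744 ≥ 696 is true
  property type = secondary: primary == secondary is false
  citizen or permanent resident: yes → true
  co-signer present: no → false
  debt-to-income ratio ≤ 31.4%: 41.2 ≤ 31.4 is false
  loan-to-value ratio ≥ 68.2%: 104.5 ≥ 68.2 is true
  self-employed: no → false
  annual income ≤ 233612 USD: 67669 ≤ 233612 is true
  requested loan amount < 454174 USD: 199968 < 454174 is true
  bankruptcies on record = 3: 0 == 3 is false
  requested loan amount < 31515 USD: 199968 < 31515 is false
  months employed < 165 months: 15 < 165 is true
  late payments in last 24 months ≥ 2: 11 ≥ 2 is true
  down-payment percentage ≥ 56%: 56.7 ≥ 56 is true
  late payments in last 24 months ≥ 3: 11 ≥ 3 is true
Combine:
[1.1.1.3] false → true (antecedent false ⇒ implication holds) = true
[1.1.1] true AND true AND true = true
[1.1] NOT true = false
[1.2.1] false AND false = false
[1.2.2] exactly-one(true, false) = true
[1.2] false → true (antecedent false ⇒ implication holds) = true
[1.3.1.1] true AND true = true
[1.3.1] NOT true = false
[1.3.2] exactly-one(false, false) = false
[1.3] false → false (antecedent false ⇒ implication holds) = true
[1.4.4] true AND true = true
[1.4] true AND true AND true AND true = true
[1] false AND true AND true AND true = false
[root] NOT false = true
Overall: true → approved

Approved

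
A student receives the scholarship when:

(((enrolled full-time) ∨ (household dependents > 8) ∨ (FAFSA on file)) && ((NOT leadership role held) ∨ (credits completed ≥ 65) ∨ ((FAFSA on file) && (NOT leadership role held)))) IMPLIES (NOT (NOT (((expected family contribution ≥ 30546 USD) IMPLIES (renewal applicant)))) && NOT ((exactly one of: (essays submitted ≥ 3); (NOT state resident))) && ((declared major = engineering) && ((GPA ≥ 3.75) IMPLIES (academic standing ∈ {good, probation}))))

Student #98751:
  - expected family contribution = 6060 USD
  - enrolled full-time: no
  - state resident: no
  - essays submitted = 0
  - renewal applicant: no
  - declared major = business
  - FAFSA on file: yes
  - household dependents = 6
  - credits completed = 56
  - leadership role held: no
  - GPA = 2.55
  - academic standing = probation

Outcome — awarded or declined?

Atomic conditions:
  enrolled full-time: no → false
  household dependents > 8: 6 > 8 is false
  FAFSA on file: yes → true
  NOT leadership role held: no → true
  credits completed ≥ 65: 56 ≥ 65 is false
  expected family contribution ≥ 30546 USD: 6060 ≥ 30546 is false
  renewal applicant: no → false
  essays submitted ≥ 3: 0 ≥ 3 is false
  NOT state resident: no → true
  declared major = engineering: business == engineering is false
  GPA ≥ 3.75: 2.55 ≥ 3.75 is false
  academic standing ∈ {good, probation}: probation is in the set → true
Combine:
[1.1] false OR false OR true = true
[1.2.3] true AND true = true
[1.2] true OR false OR true = true
[1] true AND true = true
[2.1.1.1] false → false (antecedent false ⇒ implication holds) = true
[2.1.1] NOT true = false
[2.1] NOT false = true
[2.2.1] exactly-one(false, true) = true
[2.2] NOT true = false
[2.3.2] false → true (antecedent false ⇒ implication holds) = true
[2.3] false AND true = false
[2] true AND false AND false = false
[root] true → false = false
Overall: false → declined

Declined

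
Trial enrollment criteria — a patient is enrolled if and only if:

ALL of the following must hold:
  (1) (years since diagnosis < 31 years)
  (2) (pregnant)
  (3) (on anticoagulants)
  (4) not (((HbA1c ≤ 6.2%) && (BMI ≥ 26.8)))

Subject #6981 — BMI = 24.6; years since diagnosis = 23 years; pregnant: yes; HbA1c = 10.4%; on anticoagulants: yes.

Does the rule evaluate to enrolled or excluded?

Enrolled

Atomic conditions:
  years since diagnosis < 31 years: 23 < 31 is true
  pregnant: yes → true
  on anticoagulants: yes → true
  HbA1c ≤ 6.2%: 10.4 ≤ 6.2 is false
  BMI ≥ 26.8: 24.6 ≥ 26.8 is false
Combine:
[4.1] false AND false = false
[4] NOT false = true
[root] true AND true AND true AND true = true
Overall: true → enrolled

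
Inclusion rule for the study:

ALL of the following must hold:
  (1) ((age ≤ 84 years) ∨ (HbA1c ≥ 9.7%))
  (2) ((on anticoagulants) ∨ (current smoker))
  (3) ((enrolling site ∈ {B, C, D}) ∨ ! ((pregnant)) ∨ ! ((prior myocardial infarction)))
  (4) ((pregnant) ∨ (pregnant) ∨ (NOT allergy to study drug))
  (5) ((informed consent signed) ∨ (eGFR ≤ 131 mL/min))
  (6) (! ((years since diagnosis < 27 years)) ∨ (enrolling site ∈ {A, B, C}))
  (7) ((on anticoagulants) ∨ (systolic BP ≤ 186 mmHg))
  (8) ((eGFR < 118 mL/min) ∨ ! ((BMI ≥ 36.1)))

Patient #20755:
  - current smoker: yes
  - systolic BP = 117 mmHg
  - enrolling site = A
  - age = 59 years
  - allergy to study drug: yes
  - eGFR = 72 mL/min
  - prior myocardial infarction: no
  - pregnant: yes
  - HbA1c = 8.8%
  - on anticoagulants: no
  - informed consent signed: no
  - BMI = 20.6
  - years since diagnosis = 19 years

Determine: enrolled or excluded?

Atomic conditions:
  age ≤ 84 years: 59 ≤ 84 is true
  HbA1c ≥ 9.7%: 8.8 ≥ 9.7 is false
  on anticoagulants: no → false
  current smoker: yes → true
  enrolling site ∈ {B, C, D}: A is not in the set → false
  pregnant: yes → true
  prior myocardial infarction: no → false
  NOT allergy to study drug: yes → false
  informed consent signed: no → false
  eGFR ≤ 131 mL/min: 72 ≤ 131 is true
  years since diagnosis < 27 years: 19 < 27 is true
  enrolling site ∈ {A, B, C}: A is in the set → true
  systolic BP ≤ 186 mmHg: 117 ≤ 186 is true
  eGFR < 118 mL/min: 72 < 118 is true
  BMI ≥ 36.1: 20.6 ≥ 36.1 is false
Combine:
[1] true OR false = true
[2] false OR true = true
[3.2] NOT true = false
[3.3] NOT false = true
[3] false OR false OR true = true
[4] true OR true OR false = true
[5] false OR true = true
[6.1] NOT true = false
[6] false OR true = true
[7] false OR true = true
[8.2] NOT false = true
[8] true OR true = true
[root] true AND true AND true AND true AND true AND true AND true AND true = true
Overall: true → enrolled

Enrolled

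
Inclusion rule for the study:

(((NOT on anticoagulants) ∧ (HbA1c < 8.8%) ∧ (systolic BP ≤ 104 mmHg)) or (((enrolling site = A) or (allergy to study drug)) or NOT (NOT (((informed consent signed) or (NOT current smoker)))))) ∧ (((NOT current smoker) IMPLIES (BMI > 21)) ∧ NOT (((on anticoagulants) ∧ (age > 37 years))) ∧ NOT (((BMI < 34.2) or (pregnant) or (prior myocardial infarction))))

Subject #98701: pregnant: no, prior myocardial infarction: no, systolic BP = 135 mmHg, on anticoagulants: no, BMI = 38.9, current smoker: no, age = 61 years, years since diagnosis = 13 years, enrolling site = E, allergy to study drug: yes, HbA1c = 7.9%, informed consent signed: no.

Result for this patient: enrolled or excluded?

Atomic conditions:
  NOT on anticoagulants: no → true
  HbA1c < 8.8%: 7.9 < 8.8 is true
  systolic BP ≤ 104 mmHg: 135 ≤ 104 is false
  enrolling site = A: E == A is false
  allergy to study drug: yes → true
  informed consent signed: no → false
  NOT current smoker: no → true
  BMI > 21: 38.9 > 21 is true
  on anticoagulants: no → false
  age > 37 years: 61 > 37 is true
  BMI < 34.2: 38.9 < 34.2 is false
  pregnant: no → false
  prior myocardial infarction: no → false
Combine:
[1.1] true AND true AND false = false
[1.2.1] false OR true = true
[1.2.2.1.1] false OR true = true
[1.2.2.1] NOT true = false
[1.2.2] NOT false = true
[1.2] true OR true = true
[1] false OR true = true
[2.1] true → true = true
[2.2.1] false AND true = false
[2.2] NOT false = true
[2.3.1] false OR false OR false = false
[2.3] NOT false = true
[2] true AND true AND true = true
[root] true AND true = true
Overall: true → enrolled

Enrolled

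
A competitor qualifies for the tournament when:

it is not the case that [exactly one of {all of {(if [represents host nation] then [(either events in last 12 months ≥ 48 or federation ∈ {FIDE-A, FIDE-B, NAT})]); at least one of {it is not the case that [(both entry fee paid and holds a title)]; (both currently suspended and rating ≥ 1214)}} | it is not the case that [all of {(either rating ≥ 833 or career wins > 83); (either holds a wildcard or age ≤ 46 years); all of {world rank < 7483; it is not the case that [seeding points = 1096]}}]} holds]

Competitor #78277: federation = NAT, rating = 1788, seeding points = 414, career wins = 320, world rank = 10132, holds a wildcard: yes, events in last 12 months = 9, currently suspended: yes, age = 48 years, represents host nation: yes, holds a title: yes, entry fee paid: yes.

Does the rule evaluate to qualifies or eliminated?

Qualifies

Atomic conditions:
  represents host nation: yes → true
  events in last 12 months ≥ 48: 9 ≥ 48 is false
  federation ∈ {FIDE-A, FIDE-B, NAT}: NAT is in the set → true
  entry fee paid: yes → true
  holds a title: yes → true
  currently suspended: yes → true
  rating ≥ 1214: 1788 ≥ 1214 is true
  rating ≥ 833: 1788 ≥ 833 is true
  career wins > 83: 320 > 83 is true
  holds a wildcard: yes → true
  age ≤ 46 years: 48 ≤ 46 is false
  world rank < 7483: 10132 < 7483 is false
  seeding points = 1096: 414 == 1096 is false
Combine:
[1.1.1.2] false OR true = true
[1.1.1] true → true = true
[1.1.2.1.1] true AND true = true
[1.1.2.1] NOT true = false
[1.1.2.2] true AND true = true
[1.1.2] false OR true = true
[1.1] true AND true = true
[1.2.1.1] true OR true = true
[1.2.1.2] true OR false = true
[1.2.1.3.2] NOT false = true
[1.2.1.3] false AND true = false
[1.2.1] true AND true AND false = false
[1.2] NOT false = true
[1] exactly-one(true, true) = false
[root] NOT false = true
Overall: true → qualifies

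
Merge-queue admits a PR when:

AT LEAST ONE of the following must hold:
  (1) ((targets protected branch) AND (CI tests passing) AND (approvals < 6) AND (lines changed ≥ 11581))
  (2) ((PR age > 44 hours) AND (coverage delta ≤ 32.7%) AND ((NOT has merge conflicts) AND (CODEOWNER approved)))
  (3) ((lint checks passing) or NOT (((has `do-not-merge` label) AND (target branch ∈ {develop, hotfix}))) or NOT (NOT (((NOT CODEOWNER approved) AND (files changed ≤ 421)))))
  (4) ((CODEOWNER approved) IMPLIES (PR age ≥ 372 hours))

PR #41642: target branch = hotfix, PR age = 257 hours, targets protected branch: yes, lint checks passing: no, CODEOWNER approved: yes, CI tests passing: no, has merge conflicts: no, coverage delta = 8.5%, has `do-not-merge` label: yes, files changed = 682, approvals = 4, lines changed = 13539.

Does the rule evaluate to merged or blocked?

Atomic conditions:
  targets protected branch: yes → true
  CI tests passing: no → false
  approvals < 6: 4 < 6 is true
  lines changed ≥ 11581: 13539 ≥ 11581 is true
  PR age > 44 hours: 257 > 44 is true
  coverage delta ≤ 32.7%: 8.5 ≤ 32.7 is true
  NOT has merge conflicts: no → true
  CODEOWNER approved: yes → true
  lint checks passing: no → false
  has `do-not-merge` label: yes → true
  target branch ∈ {develop, hotfix}: hotfix is in the set → true
  NOT CODEOWNER approved: yes → false
  files changed ≤ 421: 682 ≤ 421 is false
  PR age ≥ 372 hours: 257 ≥ 372 is false
Combine:
[1] true AND false AND true AND true = false
[2.3] true AND true = true
[2] true AND true AND true = true
[3.2.1] true AND true = true
[3.2] NOT true = false
[3.3.1.1] false AND false = false
[3.3.1] NOT false = true
[3.3] NOT true = false
[3] false OR false OR false = false
[4] true → false = false
[root] false OR true OR false OR false = true
Overall: true → merged

Merged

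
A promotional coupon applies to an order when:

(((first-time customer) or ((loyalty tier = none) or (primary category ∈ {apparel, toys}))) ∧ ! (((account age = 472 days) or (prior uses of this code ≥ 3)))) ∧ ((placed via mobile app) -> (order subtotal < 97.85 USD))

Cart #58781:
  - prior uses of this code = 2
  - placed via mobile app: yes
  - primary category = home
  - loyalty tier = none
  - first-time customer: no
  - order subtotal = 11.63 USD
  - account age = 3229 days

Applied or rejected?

Applied

Atomic conditions:
  first-time customer: no → false
  loyalty tier = none: none == none is true
  primary category ∈ {apparel, toys}: home is not in the set → false
  account age = 472 days: 3229 == 472 is false
  prior uses of this code ≥ 3: 2 ≥ 3 is false
  placed via mobile app: yes → true
  order subtotal < 97.85 USD: 11.63 < 97.85 is true
Combine:
[1.1.2] true OR false = true
[1.1] false OR true = true
[1.2.1] false OR false = false
[1.2] NOT false = true
[1] true AND true = true
[2] true → true = true
[root] true AND true = true
Overall: true → applied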